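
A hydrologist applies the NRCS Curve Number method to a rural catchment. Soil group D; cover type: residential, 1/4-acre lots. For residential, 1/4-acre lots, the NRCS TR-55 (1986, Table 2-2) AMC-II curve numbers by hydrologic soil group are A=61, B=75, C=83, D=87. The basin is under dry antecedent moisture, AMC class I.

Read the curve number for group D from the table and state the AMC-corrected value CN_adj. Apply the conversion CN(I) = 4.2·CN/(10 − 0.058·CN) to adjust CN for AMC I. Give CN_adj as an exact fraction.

CN_adj = 182700/2477 ≈ 73.759

NRCS table: residential, 1/4-acre lots, soil group D → CN(II) = 87
Adjust CN=87 to AMC I: 4.2·87/(10 − 0.058·87) → (1827/5) ÷ (2477/500) = 182700/2477 ≈ 73.759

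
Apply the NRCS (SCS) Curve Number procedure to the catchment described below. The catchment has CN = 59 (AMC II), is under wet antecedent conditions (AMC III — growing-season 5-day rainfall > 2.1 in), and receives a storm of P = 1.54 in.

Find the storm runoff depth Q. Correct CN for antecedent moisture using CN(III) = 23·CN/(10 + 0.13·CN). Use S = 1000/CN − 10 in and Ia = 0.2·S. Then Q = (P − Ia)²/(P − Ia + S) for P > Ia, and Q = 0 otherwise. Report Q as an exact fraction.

CN(III) from CN(II)=59: (23·59)/(10 + 0.13·59) = 135700/1767 ≈ 76.797
Retention S: 1000/CN − 10 with CN=76.797 → S = 4100/1357 ≈ 3.021 in
Ia = 0.2S: 0.2·3.021 = 0.604 in (exactly 820/1357)
Since P=1.540 > Ia=0.604: effective rainfall P−Ia = 63489/67850 in
Q = (63489/67850)²/((63489/67850) + 4100/1357) = (4030853121/4603622500)/(268489/67850) = 4030853121/18216978650 in ≈ 0.221 in

Q = 4030853121/18216978650 in ≈ 0.221 in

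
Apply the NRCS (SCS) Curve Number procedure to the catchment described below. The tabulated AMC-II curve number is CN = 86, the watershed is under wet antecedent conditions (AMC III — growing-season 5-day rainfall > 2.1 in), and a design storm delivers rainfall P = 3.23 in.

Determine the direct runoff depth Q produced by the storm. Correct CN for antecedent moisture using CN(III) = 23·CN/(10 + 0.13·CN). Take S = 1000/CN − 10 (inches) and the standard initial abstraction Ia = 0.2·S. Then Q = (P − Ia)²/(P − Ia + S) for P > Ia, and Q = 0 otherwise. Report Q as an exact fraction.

Wet (AMC III): CN(III) = 23·86/(10 + 0.13·86) = 1978/(1059/50) = 98900/1059 ≈ 93.390
Retention S: 1000/CN − 10 with CN=93.390 → S = 700/989 ≈ 0.708 in
Initial abstraction Ia = S/5 = (700/989)/5 = 140/989 ≈ 0.142 in
Since P=3.230 > Ia=0.142: effective rainfall P−Ia = 305447/98900 in
Runoff Q = (P−Ia)²/(P−Ia+S) = (3.088)²/(3.088+0.708) = 93297869809/37131708300 ≈ 2.513 in

Q = 93297869809/37131708300 in ≈ 2.513 in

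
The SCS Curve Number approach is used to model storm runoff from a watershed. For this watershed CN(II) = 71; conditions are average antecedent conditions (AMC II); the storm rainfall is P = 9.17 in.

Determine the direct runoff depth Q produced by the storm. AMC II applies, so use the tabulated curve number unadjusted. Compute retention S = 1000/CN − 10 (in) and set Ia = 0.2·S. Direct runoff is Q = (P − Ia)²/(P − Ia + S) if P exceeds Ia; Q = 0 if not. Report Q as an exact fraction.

Average conditions: CN = 71 (no AMC adjustment).
Max retention: S = 1000/71 − 10 = 290/71 in (≈ 4.085 in)
Ia = 0.2S: 0.2·4.085 = 0.817 in (exactly 58/71)
Since P=9.170 > Ia=0.817: effective rainfall P−Ia = 59307/7100 in
Runoff Q = (P−Ia)²/(P−Ia+S) = (8.353)²/(8.353+4.085) = 3517320249/626979700 ≈ 5.610 in

Q = 3517320249/626979700 in ≈ 5.610 in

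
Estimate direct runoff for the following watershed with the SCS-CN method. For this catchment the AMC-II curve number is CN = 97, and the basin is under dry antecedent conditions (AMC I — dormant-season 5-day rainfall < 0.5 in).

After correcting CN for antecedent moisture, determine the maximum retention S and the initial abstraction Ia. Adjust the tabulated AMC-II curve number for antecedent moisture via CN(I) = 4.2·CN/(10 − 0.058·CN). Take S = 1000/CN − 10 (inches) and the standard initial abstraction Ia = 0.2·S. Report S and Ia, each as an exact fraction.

CN(I) from CN(II)=97: (4.2·97)/(10 − 0.058·97) = 67900/729 ≈ 93.141
Retention S: 1000/CN − 10 with CN=93.141 → S = 500/679 ≈ 0.736 in
Ia = 0.2·(500/679) = 100/679 in ≈ 0.147 in

S = 500/679 in ≈ 0.736 in; Ia = 100/679 in ≈ 0.147 in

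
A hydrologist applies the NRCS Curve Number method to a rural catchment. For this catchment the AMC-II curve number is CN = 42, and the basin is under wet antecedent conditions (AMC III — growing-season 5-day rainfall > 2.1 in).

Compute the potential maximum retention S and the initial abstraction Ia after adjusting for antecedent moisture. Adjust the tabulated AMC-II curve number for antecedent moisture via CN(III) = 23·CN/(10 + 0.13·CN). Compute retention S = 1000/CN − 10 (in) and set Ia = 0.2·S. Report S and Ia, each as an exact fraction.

S = 2900/483 in ≈ 6.004 in; Ia = 580/483 in ≈ 1.201 in

Adjust CN=42 to AMC III: 23·42/(10 + 0.13·42) → 966 ÷ (773/50) = 48300/773 ≈ 62.484
Max retention: S = 1000/(48300/773) − 10 = 2900/483 in (≈ 6.004 in)
Ia = 0.2·(2900/483) = 580/483 in ≈ 1.201 in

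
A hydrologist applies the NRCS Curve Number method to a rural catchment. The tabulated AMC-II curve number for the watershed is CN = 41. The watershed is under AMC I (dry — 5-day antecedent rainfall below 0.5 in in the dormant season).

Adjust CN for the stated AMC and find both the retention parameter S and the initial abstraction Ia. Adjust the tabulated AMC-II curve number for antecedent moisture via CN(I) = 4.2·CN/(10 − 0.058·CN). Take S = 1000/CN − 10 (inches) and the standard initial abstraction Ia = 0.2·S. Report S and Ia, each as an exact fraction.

Adjust CN=41 to AMC I: 4.2·41/(10 − 0.058·41) → (861/5) ÷ (3811/500) = 86100/3811 ≈ 22.592
Retention S: 1000/CN − 10 with CN=22.592 → S = 29500/861 ≈ 34.262 in
Initial abstraction Ia = S/5 = (29500/861)/5 = 5900/861 ≈ 6.852 in

S = 29500/861 in ≈ 34.262 in; Ia = 5900/861 in ≈ 6.852 in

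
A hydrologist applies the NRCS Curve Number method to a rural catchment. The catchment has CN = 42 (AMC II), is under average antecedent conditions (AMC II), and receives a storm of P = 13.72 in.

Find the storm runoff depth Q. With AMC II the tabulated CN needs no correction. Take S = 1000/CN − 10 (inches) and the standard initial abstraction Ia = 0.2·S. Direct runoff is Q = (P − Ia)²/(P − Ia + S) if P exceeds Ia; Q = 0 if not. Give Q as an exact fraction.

CN(II) = 42; AMC II needs no correction.
Retention S: 1000/CN − 10 with CN=42.000 → S = 290/21 ≈ 13.810 in
Ia = 0.2S: 0.2·13.810 = 2.762 in (exactly 58/21)
Since P=13.720 > Ia=2.762: effective rainfall P−Ia = 5753/525 in
Q: (5753/525)² ÷ (13003/525) = 33097009/6826575 in (≈ 4.848 in)

Q = 33097009/6826575 in ≈ 4.848 in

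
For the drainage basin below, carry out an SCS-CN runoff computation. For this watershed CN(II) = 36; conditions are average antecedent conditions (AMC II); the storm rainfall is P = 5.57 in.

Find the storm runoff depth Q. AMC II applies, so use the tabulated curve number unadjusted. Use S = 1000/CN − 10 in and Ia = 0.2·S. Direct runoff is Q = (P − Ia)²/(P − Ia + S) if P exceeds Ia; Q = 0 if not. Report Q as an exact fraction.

CN(II) = 36; AMC II needs no correction.
S = 1000/36 − 10 = 160/9 in ≈ 17.778 in
Ia = 0.2S: 0.2·17.778 = 3.556 in (exactly 32/9)
Excess rainfall: 5.570 − 3.556 = 2.014 in; P > Ia so Q > 0
Q = (1813/900)²/((1813/900) + 160/9) = (3286969/810000)/(17813/900) = 3286969/16031700 in ≈ 0.205 in

Q = 3286969/16031700 in ≈ 0.205 in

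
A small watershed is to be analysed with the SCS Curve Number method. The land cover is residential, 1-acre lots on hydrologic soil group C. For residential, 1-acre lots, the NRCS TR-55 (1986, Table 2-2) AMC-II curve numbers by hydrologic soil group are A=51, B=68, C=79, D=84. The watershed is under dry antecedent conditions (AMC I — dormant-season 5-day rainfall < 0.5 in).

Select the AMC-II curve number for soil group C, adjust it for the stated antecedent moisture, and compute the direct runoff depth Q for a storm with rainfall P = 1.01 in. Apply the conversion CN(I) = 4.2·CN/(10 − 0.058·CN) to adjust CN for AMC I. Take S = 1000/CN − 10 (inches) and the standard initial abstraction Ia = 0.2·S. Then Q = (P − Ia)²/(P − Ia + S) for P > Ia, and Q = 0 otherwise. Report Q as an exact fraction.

Q = 0 in ≈ 0.000 in

NRCS table: residential, 1-acre lots, soil group C → CN(II) = 79
Dry (AMC I): CN(I) = 4.2·79/(10 − 0.058·79) = (1659/5)/(2709/500) = 7900/129 ≈ 61.240
Retention S: 1000/CN − 10 with CN=61.240 → S = 500/79 ≈ 6.329 in
Ia = 0.2S: 0.2·6.329 = 1.266 in (exactly 100/79)
P = 1.010 ≤ Ia = 1.266 in: entire storm abstracted, Q = 0.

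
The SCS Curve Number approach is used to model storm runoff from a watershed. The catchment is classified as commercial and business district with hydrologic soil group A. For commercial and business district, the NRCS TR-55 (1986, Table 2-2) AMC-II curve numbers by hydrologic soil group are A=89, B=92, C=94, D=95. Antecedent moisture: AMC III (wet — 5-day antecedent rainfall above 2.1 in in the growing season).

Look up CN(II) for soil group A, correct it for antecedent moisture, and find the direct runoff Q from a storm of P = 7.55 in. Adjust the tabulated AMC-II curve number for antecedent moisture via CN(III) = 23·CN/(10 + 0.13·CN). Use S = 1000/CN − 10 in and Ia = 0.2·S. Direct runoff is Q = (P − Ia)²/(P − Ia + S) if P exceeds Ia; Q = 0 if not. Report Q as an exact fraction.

NRCS table: commercial and business district, soil group A → CN(II) = 89
CN(III) from CN(II)=89: (23·89)/(10 + 0.13·89) = 204700/2157 ≈ 94.900
S = 1000/(204700/2157) − 10 = 1100/2047 in ≈ 0.537 in
Initial abstraction Ia = S/5 = (1100/2047)/5 = 220/2047 ≈ 0.107 in
P − Ia = 7.550 − 0.107 = 304697/40940 ≈ 7.443 in (> 0, runoff occurs)
Q: (304697/40940)² ÷ (326697/40940) = 92840261809/13374975180 in (≈ 6.941 in)

Q = 92840261809/13374975180 in ≈ 6.941 in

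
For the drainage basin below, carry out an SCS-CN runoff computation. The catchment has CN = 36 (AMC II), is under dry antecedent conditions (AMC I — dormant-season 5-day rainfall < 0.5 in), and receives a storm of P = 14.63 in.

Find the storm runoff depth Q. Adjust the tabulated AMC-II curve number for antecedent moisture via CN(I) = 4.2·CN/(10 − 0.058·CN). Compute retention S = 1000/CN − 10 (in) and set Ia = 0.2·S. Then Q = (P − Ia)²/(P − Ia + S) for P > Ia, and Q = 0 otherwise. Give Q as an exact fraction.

Q = 13573881049/17321982300 in ≈ 0.784 in

CN(I) from CN(II)=36: (4.2·36)/(10 − 0.058·36) = 18900/989 ≈ 19.110
S = 1000/(18900/989) − 10 = 8000/189 in ≈ 42.328 in
Ia = 0.2·(8000/189) = 1600/189 in ≈ 8.466 in
Excess rainfall: 14.630 − 8.466 = 6.164 in; P > Ia so Q > 0
Q: (116507/18900)² ÷ (916507/18900) = 13573881049/17321982300 in (≈ 0.784 in)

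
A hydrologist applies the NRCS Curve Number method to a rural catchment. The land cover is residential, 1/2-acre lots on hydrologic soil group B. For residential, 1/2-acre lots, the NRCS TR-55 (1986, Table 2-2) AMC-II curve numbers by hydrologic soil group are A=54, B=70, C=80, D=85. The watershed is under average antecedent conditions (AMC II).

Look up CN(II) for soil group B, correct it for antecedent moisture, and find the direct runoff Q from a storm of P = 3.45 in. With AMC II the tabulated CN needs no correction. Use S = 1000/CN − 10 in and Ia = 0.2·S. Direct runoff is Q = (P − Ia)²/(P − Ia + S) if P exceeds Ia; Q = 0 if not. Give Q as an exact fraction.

Q = 14641/14980 in ≈ 0.977 in

NRCS table: residential, 1/2-acre lots, soil group B → CN(II) = 70
AMC II — tabulated CN = 70 applies directly.
Max retention: S = 1000/70 − 10 = 30/7 in (≈ 4.286 in)
Initial abstraction Ia = S/5 = (30/7)/5 = 6/7 ≈ 0.857 in
P − Ia = 3.450 − 0.857 = 363/140 ≈ 2.593 in (> 0, runoff occurs)
Runoff Q = (P−Ia)²/(P−Ia+S) = (2.593)²/(2.593+4.286) = 14641/14980 ≈ 0.977 in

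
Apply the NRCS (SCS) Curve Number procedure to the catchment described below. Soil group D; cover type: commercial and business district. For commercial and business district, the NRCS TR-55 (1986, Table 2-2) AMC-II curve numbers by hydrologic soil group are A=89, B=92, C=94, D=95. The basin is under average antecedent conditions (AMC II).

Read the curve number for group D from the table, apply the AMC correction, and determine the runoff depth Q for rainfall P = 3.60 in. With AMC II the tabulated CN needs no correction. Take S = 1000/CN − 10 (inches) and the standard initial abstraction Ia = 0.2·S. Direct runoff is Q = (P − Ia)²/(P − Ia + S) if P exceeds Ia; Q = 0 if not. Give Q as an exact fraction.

NRCS table: commercial and business district, soil group D → CN(II) = 95
Average conditions: CN = 95 (no AMC adjustment).
S = 1000/95 − 10 = 10/19 in ≈ 0.526 in
Initial abstraction Ia = S/5 = (10/19)/5 = 2/19 ≈ 0.105 in
P − Ia = 3.600 − 0.105 = 332/95 ≈ 3.495 in (> 0, runoff occurs)
Runoff Q = (P−Ia)²/(P−Ia+S) = (3.495)²/(3.495+0.526) = 55112/18145 ≈ 3.037 in

Q = 55112/18145 in ≈ 3.037 in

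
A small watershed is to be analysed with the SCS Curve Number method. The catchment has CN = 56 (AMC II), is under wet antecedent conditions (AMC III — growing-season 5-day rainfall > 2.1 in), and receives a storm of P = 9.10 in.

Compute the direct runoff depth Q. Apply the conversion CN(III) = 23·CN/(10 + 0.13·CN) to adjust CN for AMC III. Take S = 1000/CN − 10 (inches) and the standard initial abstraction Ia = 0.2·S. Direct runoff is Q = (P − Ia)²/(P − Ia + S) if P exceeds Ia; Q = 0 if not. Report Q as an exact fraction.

Q = 183629601/30672110 in ≈ 5.987 in

Wet (AMC III): CN(III) = 23·56/(10 + 0.13·56) = 1288/(432/25) = 4025/54 ≈ 74.537
S = 1000/(4025/54) − 10 = 550/161 in ≈ 3.416 in
Initial abstraction Ia = S/5 = (550/161)/5 = 110/161 ≈ 0.683 in
Excess rainfall: 9.100 − 0.683 = 8.417 in; P > Ia so Q > 0
Runoff Q = (P−Ia)²/(P−Ia+S) = (8.417)²/(8.417+3.416) = 183629601/30672110 ≈ 5.987 in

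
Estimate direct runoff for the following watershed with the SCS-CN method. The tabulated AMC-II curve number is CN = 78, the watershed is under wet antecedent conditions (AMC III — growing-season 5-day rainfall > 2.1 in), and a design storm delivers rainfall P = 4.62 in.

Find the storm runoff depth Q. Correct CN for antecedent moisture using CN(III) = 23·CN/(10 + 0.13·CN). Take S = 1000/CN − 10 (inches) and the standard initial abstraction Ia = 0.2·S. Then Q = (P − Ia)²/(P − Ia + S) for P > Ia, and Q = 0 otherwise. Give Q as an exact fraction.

Adjust CN=78 to AMC III: 23·78/(10 + 0.13·78) → 1794 ÷ (1007/50) = 89700/1007 ≈ 89.076
Max retention: S = 1000/(89700/1007) − 10 = 1100/897 in (≈ 1.226 in)
Initial abstraction Ia = S/5 = (1100/897)/5 = 220/897 ≈ 0.245 in
Since P=4.620 > Ia=0.245: effective rainfall P−Ia = 196207/44850 in
Runoff Q = (P−Ia)²/(P−Ia+S) = (4.375)²/(4.375+1.226) = 3499744259/1024239450 ≈ 3.417 in

Q = 3499744259/1024239450 in ≈ 3.417 in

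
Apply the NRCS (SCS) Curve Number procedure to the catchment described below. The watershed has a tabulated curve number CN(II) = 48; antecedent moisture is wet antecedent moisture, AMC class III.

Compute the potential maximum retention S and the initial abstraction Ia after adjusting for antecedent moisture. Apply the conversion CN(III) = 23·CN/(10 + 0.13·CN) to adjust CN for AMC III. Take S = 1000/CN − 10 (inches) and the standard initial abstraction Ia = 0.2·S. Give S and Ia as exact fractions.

S = 325/69 in ≈ 4.710 in; Ia = 65/69 in ≈ 0.942 in

CN(III) from CN(II)=48: (23·48)/(10 + 0.13·48) = 13800/203 ≈ 67.980
Max retention: S = 1000/(13800/203) − 10 = 325/69 in (≈ 4.710 in)
Ia = 0.2·(325/69) = 65/69 in ≈ 0.942 in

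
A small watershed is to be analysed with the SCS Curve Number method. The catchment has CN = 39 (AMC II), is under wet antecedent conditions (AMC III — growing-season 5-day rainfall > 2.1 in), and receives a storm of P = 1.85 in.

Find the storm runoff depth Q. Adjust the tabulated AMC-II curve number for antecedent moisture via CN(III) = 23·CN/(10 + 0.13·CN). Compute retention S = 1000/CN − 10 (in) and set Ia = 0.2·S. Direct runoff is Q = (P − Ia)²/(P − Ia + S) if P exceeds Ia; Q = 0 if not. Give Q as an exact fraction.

CN(III) from CN(II)=39: (23·39)/(10 + 0.13·39) = 89700/1507 ≈ 59.522
Retention S: 1000/CN − 10 with CN=59.522 → S = 6100/897 ≈ 6.800 in
Ia = 0.2·(6100/897) = 1220/897 in ≈ 1.360 in
Since P=1.850 > Ia=1.360: effective rainfall P−Ia = 8789/17940 in
Q = (8789/17940)²/((8789/17940) + 6100/897) = (77246521/321843600)/(130789/17940) = 77246521/2346354660 in ≈ 0.033 in

Q = 77246521/2346354660 in ≈ 0.033 in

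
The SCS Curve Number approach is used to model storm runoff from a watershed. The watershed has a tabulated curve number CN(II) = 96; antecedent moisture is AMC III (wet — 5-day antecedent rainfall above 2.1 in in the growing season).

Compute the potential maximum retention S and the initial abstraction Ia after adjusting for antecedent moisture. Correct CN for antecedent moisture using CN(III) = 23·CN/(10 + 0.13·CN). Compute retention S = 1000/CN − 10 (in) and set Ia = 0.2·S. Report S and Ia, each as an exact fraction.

CN(III) from CN(II)=96: (23·96)/(10 + 0.13·96) = 27600/281 ≈ 98.221
S = 1000/(27600/281) − 10 = 25/138 in ≈ 0.181 in
Initial abstraction Ia = S/5 = (25/138)/5 = 5/138 ≈ 0.036 in

S = 25/138 in ≈ 0.181 in; Ia = 5/138 in ≈ 0.036 in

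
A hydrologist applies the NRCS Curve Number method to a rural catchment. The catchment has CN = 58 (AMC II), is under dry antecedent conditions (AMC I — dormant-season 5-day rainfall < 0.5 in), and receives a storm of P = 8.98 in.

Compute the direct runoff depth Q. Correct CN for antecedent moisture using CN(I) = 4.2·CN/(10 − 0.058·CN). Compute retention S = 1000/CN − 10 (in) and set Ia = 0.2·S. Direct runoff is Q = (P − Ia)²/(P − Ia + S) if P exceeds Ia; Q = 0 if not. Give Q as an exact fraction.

Q = 64336441/47880450 in ≈ 1.344 in

Adjust CN=58 to AMC I: 4.2·58/(10 − 0.058·58) → (1218/5) ÷ (1659/250) = 2900/79 ≈ 36.709
Max retention: S = 1000/(2900/79) − 10 = 500/29 in (≈ 17.241 in)
Initial abstraction Ia = S/5 = (500/29)/5 = 100/29 ≈ 3.448 in
Excess rainfall: 8.980 − 3.448 = 5.532 in; P > Ia so Q > 0
Q: (8021/1450)² ÷ (33021/1450) = 64336441/47880450 in (≈ 1.344 in)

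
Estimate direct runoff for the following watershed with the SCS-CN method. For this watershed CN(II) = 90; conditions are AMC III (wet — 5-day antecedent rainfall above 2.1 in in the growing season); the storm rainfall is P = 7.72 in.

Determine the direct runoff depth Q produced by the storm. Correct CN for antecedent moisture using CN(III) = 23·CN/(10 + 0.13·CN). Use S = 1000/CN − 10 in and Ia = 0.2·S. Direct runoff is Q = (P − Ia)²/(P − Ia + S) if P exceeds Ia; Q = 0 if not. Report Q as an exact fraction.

Q = 1556381401/217096425 in ≈ 7.169 in

Wet (AMC III): CN(III) = 23·90/(10 + 0.13·90) = 2070/(217/10) = 20700/217 ≈ 95.392
Retention S: 1000/CN − 10 with CN=95.392 → S = 100/207 ≈ 0.483 in
Initial abstraction Ia = S/5 = (100/207)/5 = 20/207 ≈ 0.097 in
P − Ia = 7.720 − 0.097 = 39451/5175 ≈ 7.623 in (> 0, runoff occurs)
Q = (39451/5175)²/((39451/5175) + 100/207) = (1556381401/26780625)/(41951/5175) = 1556381401/217096425 in ≈ 7.169 in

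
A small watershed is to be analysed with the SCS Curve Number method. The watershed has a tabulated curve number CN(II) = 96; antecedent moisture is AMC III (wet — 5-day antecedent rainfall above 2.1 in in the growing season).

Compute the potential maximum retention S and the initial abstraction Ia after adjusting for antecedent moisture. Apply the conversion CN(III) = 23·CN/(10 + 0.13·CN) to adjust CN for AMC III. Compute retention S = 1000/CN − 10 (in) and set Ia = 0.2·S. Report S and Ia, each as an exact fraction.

S = 25/138 in ≈ 0.181 in; Ia = 5/138 in ≈ 0.036 in

Wet (AMC III): CN(III) = 23·96/(10 + 0.13·96) = 2208/(562/25) = 27600/281 ≈ 98.221
S = 1000/(27600/281) − 10 = 25/138 in ≈ 0.181 in
Ia = 0.2·(25/138) = 5/138 in ≈ 0.036 in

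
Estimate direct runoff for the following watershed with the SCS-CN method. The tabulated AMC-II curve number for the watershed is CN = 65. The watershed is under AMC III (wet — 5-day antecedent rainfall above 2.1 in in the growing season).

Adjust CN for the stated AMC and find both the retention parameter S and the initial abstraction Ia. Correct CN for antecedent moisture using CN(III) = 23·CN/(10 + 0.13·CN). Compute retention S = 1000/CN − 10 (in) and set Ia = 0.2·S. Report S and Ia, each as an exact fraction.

S = 700/299 in ≈ 2.341 in; Ia = 140/299 in ≈ 0.468 in

CN(III) from CN(II)=65: (23·65)/(10 + 0.13·65) = 29900/369 ≈ 81.030
Retention S: 1000/CN − 10 with CN=81.030 → S = 700/299 ≈ 2.341 in
Ia = 0.2S: 0.2·2.341 = 0.468 in (exactly 140/299)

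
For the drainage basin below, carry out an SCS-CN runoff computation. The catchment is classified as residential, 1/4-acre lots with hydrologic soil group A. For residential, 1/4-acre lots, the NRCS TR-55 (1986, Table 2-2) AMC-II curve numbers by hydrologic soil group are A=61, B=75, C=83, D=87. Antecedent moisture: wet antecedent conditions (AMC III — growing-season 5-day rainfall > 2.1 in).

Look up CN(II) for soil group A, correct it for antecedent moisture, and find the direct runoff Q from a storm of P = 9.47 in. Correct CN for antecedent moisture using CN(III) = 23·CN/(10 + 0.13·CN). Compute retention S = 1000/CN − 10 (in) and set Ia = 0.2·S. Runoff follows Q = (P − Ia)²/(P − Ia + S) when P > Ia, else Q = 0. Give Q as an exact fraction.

NRCS table: residential, 1/4-acre lots, soil group A → CN(II) = 61
CN(III) from CN(II)=61: (23·61)/(10 + 0.13·61) = 140300/1793 ≈ 78.249
Retention S: 1000/CN − 10 with CN=78.249 → S = 3900/1403 ≈ 2.780 in
Ia = 0.2S: 0.2·2.780 = 0.556 in (exactly 780/1403)
Since P=9.470 > Ia=0.556: effective rainfall P−Ia = 1250641/140300 in
Q = (1250641/140300)²/((1250641/140300) + 3900/1403) = (1564102910881/19684090000)/(1640641/140300) = 1564102910881/230181932300 in ≈ 6.795 in

Q = 1564102910881/230181932300 in ≈ 6.795 in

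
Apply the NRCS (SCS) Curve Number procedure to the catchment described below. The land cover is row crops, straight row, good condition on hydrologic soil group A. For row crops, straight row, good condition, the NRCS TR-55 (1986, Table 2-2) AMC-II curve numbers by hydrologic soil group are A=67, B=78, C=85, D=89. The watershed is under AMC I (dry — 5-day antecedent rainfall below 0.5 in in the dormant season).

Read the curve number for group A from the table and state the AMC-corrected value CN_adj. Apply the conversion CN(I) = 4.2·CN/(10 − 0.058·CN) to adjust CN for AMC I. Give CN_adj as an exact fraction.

NRCS table: row crops, straight row, good condition, soil group A → CN(II) = 67
Adjust CN=67 to AMC I: 4.2·67/(10 − 0.058·67) → (1407/5) ÷ (3057/500) = 46900/1019 ≈ 46.026

CN_adj = 46900/1019 ≈ 46.026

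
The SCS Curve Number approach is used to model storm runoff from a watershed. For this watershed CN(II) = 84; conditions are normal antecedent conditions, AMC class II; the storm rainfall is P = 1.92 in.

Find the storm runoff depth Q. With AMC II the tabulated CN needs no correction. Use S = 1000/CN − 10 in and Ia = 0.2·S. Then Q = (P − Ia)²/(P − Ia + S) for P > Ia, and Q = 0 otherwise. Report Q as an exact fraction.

Q = 40804/59325 in ≈ 0.688 in

AMC II — tabulated CN = 84 applies directly.
S = 1000/84 − 10 = 40/21 in ≈ 1.905 in
Ia = 0.2S: 0.2·1.905 = 0.381 in (exactly 8/21)
P − Ia = 1.920 − 0.381 = 808/525 ≈ 1.539 in (> 0, runoff occurs)
Q: (808/525)² ÷ (1808/525) = 40804/59325 in (≈ 0.688 in)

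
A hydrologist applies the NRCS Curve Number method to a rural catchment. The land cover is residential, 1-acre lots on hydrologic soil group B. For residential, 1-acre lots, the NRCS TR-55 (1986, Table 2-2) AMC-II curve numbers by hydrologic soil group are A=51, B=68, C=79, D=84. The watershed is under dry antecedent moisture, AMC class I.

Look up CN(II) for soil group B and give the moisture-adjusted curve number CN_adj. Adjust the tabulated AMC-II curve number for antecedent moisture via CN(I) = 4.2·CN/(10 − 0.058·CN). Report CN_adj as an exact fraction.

NRCS table: residential, 1-acre lots, soil group B → CN(II) = 68
Adjust CN=68 to AMC I: 4.2·68/(10 − 0.058·68) → (1428/5) ÷ (757/125) = 35700/757 ≈ 47.160

CN_adj = 35700/757 ≈ 47.160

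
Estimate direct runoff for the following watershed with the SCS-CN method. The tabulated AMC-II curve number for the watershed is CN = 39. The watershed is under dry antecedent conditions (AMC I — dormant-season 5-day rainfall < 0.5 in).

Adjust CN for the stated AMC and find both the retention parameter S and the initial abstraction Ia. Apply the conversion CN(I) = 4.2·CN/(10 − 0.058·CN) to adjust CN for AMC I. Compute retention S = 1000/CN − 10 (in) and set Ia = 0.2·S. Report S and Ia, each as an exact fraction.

CN(I) from CN(II)=39: (4.2·39)/(10 − 0.058·39) = 81900/3869 ≈ 21.168
Max retention: S = 1000/(81900/3869) − 10 = 30500/819 in (≈ 37.241 in)
Ia = 0.2S: 0.2·37.241 = 7.448 in (exactly 6100/819)

S = 30500/819 in ≈ 37.241 in; Ia = 6100/819 in ≈ 7.448 in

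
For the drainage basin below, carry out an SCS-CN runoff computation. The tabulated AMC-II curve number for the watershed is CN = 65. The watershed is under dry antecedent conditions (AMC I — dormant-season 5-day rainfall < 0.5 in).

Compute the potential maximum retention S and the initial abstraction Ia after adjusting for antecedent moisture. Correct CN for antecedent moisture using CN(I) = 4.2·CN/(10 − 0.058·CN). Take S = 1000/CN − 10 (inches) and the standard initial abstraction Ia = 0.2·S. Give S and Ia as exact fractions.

S = 500/39 in ≈ 12.821 in; Ia = 100/39 in ≈ 2.564 in

Dry (AMC I): CN(I) = 4.2·65/(10 − 0.058·65) = 273/(623/100) = 3900/89 ≈ 43.820
Max retention: S = 1000/(3900/89) − 10 = 500/39 in (≈ 12.821 in)
Ia = 0.2S: 0.2·12.821 = 2.564 in (exactly 100/39)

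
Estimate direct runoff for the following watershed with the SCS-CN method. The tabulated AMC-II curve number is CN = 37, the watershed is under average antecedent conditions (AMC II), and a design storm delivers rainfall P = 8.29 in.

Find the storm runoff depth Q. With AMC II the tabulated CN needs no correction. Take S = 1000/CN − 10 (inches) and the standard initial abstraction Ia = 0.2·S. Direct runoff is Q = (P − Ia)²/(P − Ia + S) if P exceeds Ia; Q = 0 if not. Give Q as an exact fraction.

Q = 326633329/299970100 in ≈ 1.089 in

AMC II — tabulated CN = 37 applies directly.
Retention S: 1000/CN − 10 with CN=37.000 → S = 630/37 ≈ 17.027 in
Ia = 0.2S: 0.2·17.027 = 3.405 in (exactly 126/37)
P − Ia = 8.290 − 3.405 = 18073/3700 ≈ 4.885 in (> 0, runoff occurs)
Q: (18073/3700)² ÷ (81073/3700) = 326633329/299970100 in (≈ 1.089 in)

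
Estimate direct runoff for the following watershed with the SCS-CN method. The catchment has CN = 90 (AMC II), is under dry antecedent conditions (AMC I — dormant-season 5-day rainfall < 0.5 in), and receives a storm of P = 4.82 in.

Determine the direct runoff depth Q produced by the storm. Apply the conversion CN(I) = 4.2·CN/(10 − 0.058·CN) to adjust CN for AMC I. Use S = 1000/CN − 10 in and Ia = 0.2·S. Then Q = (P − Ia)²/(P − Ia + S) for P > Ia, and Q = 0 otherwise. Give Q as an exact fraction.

Dry (AMC I): CN(I) = 4.2·90/(10 − 0.058·90) = 378/(239/50) = 18900/239 ≈ 79.079
Max retention: S = 1000/(18900/239) − 10 = 500/189 in (≈ 2.646 in)
Ia = 0.2S: 0.2·2.646 = 0.529 in (exactly 100/189)
Excess rainfall: 4.820 − 0.529 = 4.291 in; P > Ia so Q > 0
Q = (40549/9450)²/((40549/9450) + 500/189) = (1644221401/89302500)/(65549/9450) = 1644221401/619438050 in ≈ 2.654 in

Q = 1644221401/619438050 in ≈ 2.654 in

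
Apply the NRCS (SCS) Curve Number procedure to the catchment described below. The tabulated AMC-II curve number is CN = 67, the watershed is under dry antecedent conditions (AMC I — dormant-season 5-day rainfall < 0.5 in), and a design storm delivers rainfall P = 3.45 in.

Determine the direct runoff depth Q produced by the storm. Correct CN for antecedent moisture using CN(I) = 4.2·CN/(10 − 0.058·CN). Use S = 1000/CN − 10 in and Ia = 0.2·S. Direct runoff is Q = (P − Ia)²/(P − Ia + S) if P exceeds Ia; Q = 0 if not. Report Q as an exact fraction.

Adjust CN=67 to AMC I: 4.2·67/(10 − 0.058·67) → (1407/5) ÷ (3057/500) = 46900/1019 ≈ 46.026
Retention S: 1000/CN − 10 with CN=46.026 → S = 5500/469 ≈ 11.727 in
Ia = 0.2S: 0.2·11.727 = 2.345 in (exactly 1100/469)
P − Ia = 3.450 − 2.345 = 10361/9380 ≈ 1.105 in (> 0, runoff occurs)
Q: (10361/9380)² ÷ (120361/9380) = 107350321/1128986180 in (≈ 0.095 in)

Q = 107350321/1128986180 in ≈ 0.095 in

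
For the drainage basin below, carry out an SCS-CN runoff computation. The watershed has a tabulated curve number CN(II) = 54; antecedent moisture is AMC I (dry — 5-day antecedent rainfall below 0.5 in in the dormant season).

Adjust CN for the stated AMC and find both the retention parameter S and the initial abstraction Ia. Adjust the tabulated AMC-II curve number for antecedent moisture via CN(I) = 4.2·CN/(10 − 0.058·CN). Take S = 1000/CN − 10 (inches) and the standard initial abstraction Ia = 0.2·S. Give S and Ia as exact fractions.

Dry (AMC I): CN(I) = 4.2·54/(10 − 0.058·54) = (1134/5)/(1717/250) = 56700/1717 ≈ 33.023
Max retention: S = 1000/(56700/1717) − 10 = 11500/567 in (≈ 20.282 in)
Ia = 0.2·(11500/567) = 2300/567 in ≈ 4.056 in

S = 11500/567 in ≈ 20.282 in; Ia = 2300/567 in ≈ 4.056 in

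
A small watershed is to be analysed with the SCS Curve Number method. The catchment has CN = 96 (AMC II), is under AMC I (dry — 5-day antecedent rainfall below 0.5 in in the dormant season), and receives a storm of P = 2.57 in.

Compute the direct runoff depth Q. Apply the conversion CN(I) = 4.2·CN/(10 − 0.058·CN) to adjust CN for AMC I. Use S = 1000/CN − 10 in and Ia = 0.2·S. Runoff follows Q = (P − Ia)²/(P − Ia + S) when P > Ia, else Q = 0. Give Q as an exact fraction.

Dry (AMC I): CN(I) = 4.2·96/(10 − 0.058·96) = (2016/5)/(554/125) = 25200/277 ≈ 90.975
Retention S: 1000/CN − 10 with CN=90.975 → S = 125/126 ≈ 0.992 in
Ia = 0.2·(125/126) = 25/126 in ≈ 0.198 in
P − Ia = 2.570 − 0.198 = 14941/6300 ≈ 2.372 in (> 0, runoff occurs)
Q = (14941/6300)²/((14941/6300) + 125/126) = (223233481/39690000)/(21191/6300) = 223233481/133503300 in ≈ 1.672 in

Q = 223233481/133503300 in ≈ 1.672 in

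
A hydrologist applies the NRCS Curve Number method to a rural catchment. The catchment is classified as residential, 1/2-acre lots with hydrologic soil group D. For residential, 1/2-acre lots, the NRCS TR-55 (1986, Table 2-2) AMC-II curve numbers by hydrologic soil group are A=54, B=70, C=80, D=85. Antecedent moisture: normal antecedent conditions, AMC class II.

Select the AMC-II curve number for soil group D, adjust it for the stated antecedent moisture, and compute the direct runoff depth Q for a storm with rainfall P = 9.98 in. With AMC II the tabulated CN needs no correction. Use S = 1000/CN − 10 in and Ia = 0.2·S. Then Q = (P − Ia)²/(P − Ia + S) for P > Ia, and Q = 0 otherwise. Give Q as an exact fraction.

Q = 66961489/8230550 in ≈ 8.136 in

NRCS table: residential, 1/2-acre lots, soil group D → CN(II) = 85
CN(II) = 85; AMC II needs no correction.
Retention S: 1000/CN − 10 with CN=85.000 → S = 30/17 ≈ 1.765 in
Ia = 0.2S: 0.2·1.765 = 0.353 in (exactly 6/17)
P − Ia = 9.980 − 0.353 = 8183/850 ≈ 9.627 in (> 0, runoff occurs)
Q = (8183/850)²/((8183/850) + 30/17) = (66961489/722500)/(9683/850) = 66961489/8230550 in ≈ 8.136 in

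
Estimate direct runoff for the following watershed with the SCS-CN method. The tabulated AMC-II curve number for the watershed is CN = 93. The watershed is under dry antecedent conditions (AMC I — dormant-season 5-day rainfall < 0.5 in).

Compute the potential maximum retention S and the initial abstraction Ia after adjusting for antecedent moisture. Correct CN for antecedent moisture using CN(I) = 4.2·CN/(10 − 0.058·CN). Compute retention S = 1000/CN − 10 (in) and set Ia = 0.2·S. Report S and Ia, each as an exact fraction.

Dry (AMC I): CN(I) = 4.2·93/(10 − 0.058·93) = (1953/5)/(2303/500) = 27900/329 ≈ 84.802
S = 1000/(27900/329) − 10 = 500/279 in ≈ 1.792 in
Ia = 0.2S: 0.2·1.792 = 0.358 in (exactly 100/279)

S = 500/279 in ≈ 1.792 in; Ia = 100/279 in ≈ 0.358 in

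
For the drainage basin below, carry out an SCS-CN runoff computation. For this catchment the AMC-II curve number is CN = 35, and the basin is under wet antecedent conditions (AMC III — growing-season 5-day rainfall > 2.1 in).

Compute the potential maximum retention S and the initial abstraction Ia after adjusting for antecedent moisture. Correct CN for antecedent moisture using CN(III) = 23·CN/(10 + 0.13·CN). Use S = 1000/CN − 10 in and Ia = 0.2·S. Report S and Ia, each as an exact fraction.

Wet (AMC III): CN(III) = 23·35/(10 + 0.13·35) = 805/(291/20) = 16100/291 ≈ 55.326
Max retention: S = 1000/(16100/291) − 10 = 1300/161 in (≈ 8.075 in)
Initial abstraction Ia = S/5 = (1300/161)/5 = 260/161 ≈ 1.615 in

S = 1300/161 in ≈ 8.075 in; Ia = 260/161 in ≈ 1.615 in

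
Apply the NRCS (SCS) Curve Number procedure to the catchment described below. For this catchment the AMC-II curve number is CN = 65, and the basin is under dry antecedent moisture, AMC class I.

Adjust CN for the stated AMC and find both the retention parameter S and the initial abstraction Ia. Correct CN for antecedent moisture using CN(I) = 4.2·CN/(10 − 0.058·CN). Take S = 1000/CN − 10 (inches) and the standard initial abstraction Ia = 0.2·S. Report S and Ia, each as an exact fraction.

S = 500/39 in ≈ 12.821 in; Ia = 100/39 in ≈ 2.564 in

Dry (AMC I): CN(I) = 4.2·65/(10 − 0.058·65) = 273/(623/100) = 3900/89 ≈ 43.820
Max retention: S = 1000/(3900/89) − 10 = 500/39 in (≈ 12.821 in)
Ia = 0.2S: 0.2·12.821 = 2.564 in (exactly 100/39)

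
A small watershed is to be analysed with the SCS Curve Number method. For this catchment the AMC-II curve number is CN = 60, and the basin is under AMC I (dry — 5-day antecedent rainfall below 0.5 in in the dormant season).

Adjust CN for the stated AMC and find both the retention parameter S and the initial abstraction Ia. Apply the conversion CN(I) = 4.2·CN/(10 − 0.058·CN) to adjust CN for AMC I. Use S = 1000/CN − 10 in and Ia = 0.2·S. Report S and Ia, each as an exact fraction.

S = 1000/63 in ≈ 15.873 in; Ia = 200/63 in ≈ 3.175 in

Dry (AMC I): CN(I) = 4.2·60/(10 − 0.058·60) = 252/(163/25) = 6300/163 ≈ 38.650
Max retention: S = 1000/(6300/163) − 10 = 1000/63 in (≈ 15.873 in)
Ia = 0.2·(1000/63) = 200/63 in ≈ 3.175 in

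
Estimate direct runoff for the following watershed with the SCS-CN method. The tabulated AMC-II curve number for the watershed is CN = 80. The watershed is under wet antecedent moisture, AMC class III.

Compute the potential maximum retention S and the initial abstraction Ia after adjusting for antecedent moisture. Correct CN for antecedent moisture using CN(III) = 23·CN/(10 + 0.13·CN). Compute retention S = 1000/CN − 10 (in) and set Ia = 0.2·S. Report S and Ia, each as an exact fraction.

CN(III) from CN(II)=80: (23·80)/(10 + 0.13·80) = 4600/51 ≈ 90.196
Retention S: 1000/CN − 10 with CN=90.196 → S = 25/23 ≈ 1.087 in
Ia = 0.2·(25/23) = 5/23 in ≈ 0.217 in

S = 25/23 in ≈ 1.087 in; Ia = 5/23 in ≈ 0.217 in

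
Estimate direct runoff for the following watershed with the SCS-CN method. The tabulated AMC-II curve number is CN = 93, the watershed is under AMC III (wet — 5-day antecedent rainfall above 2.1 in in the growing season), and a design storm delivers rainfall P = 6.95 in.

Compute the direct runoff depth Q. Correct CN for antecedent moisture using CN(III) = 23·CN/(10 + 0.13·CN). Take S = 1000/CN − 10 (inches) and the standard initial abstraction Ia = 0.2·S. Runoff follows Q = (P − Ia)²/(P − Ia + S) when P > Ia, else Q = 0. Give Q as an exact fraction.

Adjust CN=93 to AMC III: 23·93/(10 + 0.13·93) → 2139 ÷ (2209/100) = 213900/2209 ≈ 96.831
Retention S: 1000/CN − 10 with CN=96.831 → S = 700/2139 ≈ 0.327 in
Ia = 0.2·(700/2139) = 140/2139 in ≈ 0.065 in
Since P=6.950 > Ia=0.065: effective rainfall P−Ia = 294521/42780 in
Runoff Q = (P−Ia)²/(P−Ia+S) = (6.885)²/(6.885+0.327) = 86742619441/13198528380 ≈ 6.572 in

Q = 86742619441/13198528380 in ≈ 6.572 in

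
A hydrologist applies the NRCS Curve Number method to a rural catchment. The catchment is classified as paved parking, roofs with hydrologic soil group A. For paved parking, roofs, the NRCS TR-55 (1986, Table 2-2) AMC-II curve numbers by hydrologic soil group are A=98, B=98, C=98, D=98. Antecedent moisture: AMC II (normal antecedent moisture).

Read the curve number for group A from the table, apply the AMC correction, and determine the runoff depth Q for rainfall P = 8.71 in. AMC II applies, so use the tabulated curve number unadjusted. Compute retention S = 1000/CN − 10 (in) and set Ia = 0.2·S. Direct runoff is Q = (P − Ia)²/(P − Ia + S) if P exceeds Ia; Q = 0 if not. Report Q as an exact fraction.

NRCS table: paved parking, roofs, soil group A → CN(II) = 98
AMC II — tabulated CN = 98 applies directly.
S = 1000/98 − 10 = 10/49 in ≈ 0.204 in
Ia = 0.2·(10/49) = 2/49 in ≈ 0.041 in
Excess rainfall: 8.710 − 0.041 = 8.669 in; P > Ia so Q > 0
Runoff Q = (P−Ia)²/(P−Ia+S) = (8.669)²/(8.669+0.204) = 1804465441/213047100 ≈ 8.470 in

Q = 1804465441/213047100 in ≈ 8.470 in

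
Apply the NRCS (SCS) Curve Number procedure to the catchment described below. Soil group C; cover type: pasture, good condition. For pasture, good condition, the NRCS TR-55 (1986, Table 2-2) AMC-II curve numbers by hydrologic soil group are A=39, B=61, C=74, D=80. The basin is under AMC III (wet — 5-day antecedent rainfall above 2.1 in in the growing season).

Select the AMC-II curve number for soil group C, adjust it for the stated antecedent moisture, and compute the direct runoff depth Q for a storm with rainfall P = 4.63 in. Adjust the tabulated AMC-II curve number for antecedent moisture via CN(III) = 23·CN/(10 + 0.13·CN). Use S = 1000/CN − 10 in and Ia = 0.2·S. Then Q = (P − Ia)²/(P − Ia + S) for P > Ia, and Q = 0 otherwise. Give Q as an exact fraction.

NRCS table: pasture, good condition, soil group C → CN(II) = 74
Adjust CN=74 to AMC III: 23·74/(10 + 0.13·74) → 1702 ÷ (981/50) = 85100/981 ≈ 86.748
Retention S: 1000/CN − 10 with CN=86.748 → S = 1300/851 ≈ 1.528 in
Ia = 0.2S: 0.2·1.528 = 0.306 in (exactly 260/851)
P − Ia = 4.630 − 0.306 = 368013/85100 ≈ 4.324 in (> 0, runoff occurs)
Q: (368013/85100)² ÷ (498013/85100) = 135433568169/42380906300 in (≈ 3.196 in)

Q = 135433568169/42380906300 in ≈ 3.196 in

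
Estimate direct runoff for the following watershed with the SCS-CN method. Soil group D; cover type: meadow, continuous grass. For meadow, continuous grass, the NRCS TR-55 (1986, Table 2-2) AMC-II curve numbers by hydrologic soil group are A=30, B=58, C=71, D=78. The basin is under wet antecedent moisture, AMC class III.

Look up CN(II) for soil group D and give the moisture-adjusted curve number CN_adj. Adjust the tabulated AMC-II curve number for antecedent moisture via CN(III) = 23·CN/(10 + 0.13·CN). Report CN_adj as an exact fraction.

CN_adj = 89700/1007 ≈ 89.076

NRCS table: meadow, continuous grass, soil group D → CN(II) = 78
Wet (AMC III): CN(III) = 23·78/(10 + 0.13·78) = 1794/(1007/50) = 89700/1007 ≈ 89.076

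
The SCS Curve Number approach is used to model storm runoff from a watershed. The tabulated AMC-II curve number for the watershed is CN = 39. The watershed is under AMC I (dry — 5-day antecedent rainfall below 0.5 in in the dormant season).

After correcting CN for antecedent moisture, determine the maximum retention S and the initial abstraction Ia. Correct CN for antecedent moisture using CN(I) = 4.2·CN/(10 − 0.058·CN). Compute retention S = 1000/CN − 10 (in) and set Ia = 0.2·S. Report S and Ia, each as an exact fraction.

Adjust CN=39 to AMC I: 4.2·39/(10 − 0.058·39) → (819/5) ÷ (3869/500) = 81900/3869 ≈ 21.168
Retention S: 1000/CN − 10 with CN=21.168 → S = 30500/819 ≈ 37.241 in
Ia = 0.2·(30500/819) = 6100/819 in ≈ 7.448 in

S = 30500/819 in ≈ 37.241 in; Ia = 6100/819 in ≈ 7.448 in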